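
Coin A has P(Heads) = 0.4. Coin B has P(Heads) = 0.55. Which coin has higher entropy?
B

For binary distributions, entropy is maximized at p=0.5 and decreases as p moves toward 0 or 1.

H(A) = H(0.4) = 0.9710 bits
H(B) = H(0.55) = 0.9928 bits

Distribution B (p=0.55) is closer to uniform (p=0.5), so it has higher entropy.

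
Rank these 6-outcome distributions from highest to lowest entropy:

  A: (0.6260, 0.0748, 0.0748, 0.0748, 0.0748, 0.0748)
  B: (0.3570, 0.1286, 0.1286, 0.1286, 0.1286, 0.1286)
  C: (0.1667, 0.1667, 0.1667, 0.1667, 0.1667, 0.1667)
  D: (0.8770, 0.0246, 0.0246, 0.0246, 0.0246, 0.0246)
C > B > A > D

Key insight: Entropy is maximized by uniform distributions and minimized by concentrated distributions.

Entropies:
  H(A) = 1.8221 bits
  H(B) = 2.4332 bits
  H(C) = 2.5850 bits
  H(D) = 0.8235 bits

Ranking: C > B > A > D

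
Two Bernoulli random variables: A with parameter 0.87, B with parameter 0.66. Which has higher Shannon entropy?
B

For binary distributions, entropy is maximized at p=0.5 and decreases as p moves toward 0 or 1.

H(A) = H(0.87) = 0.5574 bits
H(B) = H(0.66) = 0.9248 bits

Distribution B (p=0.66) is closer to uniform (p=0.5), so it has higher entropy.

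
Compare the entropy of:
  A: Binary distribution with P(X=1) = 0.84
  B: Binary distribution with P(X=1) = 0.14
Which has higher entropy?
A

For binary distributions, entropy is maximized at p=0.5 and decreases as p moves toward 0 or 1.

H(A) = H(0.84) = 0.6343 bits
H(B) = H(0.14) = 0.5842 bits

Distribution A (p=0.84) is closer to uniform (p=0.5), so it has higher entropy.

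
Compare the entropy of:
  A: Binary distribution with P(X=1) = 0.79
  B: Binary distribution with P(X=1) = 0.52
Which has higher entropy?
B

For binary distributions, entropy is maximized at p=0.5 and decreases as p moves toward 0 or 1.

H(A) = H(0.79) = 0.7415 bits
H(B) = H(0.52) = 0.9988 bits

Distribution B (p=0.52) is closer to uniform (p=0.5), so it has higher entropy.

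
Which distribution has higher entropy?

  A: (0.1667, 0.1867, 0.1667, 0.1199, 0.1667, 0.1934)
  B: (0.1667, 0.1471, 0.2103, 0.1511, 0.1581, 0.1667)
B

Both distributions are close to uniform, making this a harder comparison.

H(A) = 2.5698 bits
H(B) = 2.5742 bits

The distribution closer to uniform has higher entropy.
Answer: B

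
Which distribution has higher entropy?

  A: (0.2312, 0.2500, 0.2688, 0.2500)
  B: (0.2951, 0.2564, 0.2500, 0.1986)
A

Both distributions are close to uniform, making this a harder comparison.

H(A) = 1.9979 bits
H(B) = 1.9861 bits

The distribution closer to uniform has higher entropy.
Answer: A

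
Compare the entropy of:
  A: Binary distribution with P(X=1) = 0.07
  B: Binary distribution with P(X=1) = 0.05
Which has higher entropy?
A

For binary distributions, entropy is maximized at p=0.5 and decreases as p moves toward 0 or 1.

H(A) = H(0.07) = 0.3659 bits
H(B) = H(0.05) = 0.2864 bits

Distribution A (p=0.07) is closer to uniform (p=0.5), so it has higher entropy.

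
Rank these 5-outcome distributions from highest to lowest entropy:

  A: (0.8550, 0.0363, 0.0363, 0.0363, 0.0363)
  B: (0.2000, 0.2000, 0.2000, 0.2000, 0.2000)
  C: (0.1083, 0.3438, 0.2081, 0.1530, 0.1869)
B > C > A

Key insight: Entropy is maximized by uniform distributions and minimized by concentrated distributions.

- Uniform distributions have maximum entropy log₂(5) = 2.3219 bits
- The more "peaked" or concentrated a distribution, the lower its entropy

Entropies:
  H(A) = 0.8872 bits
  H(B) = 2.3219 bits
  H(C) = 2.2146 bits

Ranking: B > C > A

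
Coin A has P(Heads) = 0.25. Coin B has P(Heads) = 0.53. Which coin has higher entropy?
B

For binary distributions, entropy is maximized at p=0.5 and decreases as p moves toward 0 or 1.

H(A) = H(0.25) = 0.8113 bits
H(B) = H(0.53) = 0.9974 bits

Distribution B (p=0.53) is closer to uniform (p=0.5), so it has higher entropy.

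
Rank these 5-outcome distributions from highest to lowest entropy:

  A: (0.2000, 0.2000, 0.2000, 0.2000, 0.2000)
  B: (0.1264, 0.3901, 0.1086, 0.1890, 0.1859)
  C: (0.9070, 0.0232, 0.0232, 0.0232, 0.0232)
A > B > C

Key insight: Entropy is maximized by uniform distributions and minimized by concentrated distributions.

- Uniform distributions have maximum entropy log₂(5) = 2.3219 bits
- The more "peaked" or concentrated a distribution, the lower its entropy

Entropies:
  H(A) = 2.3219 bits
  H(B) = 2.1603 bits
  H(C) = 0.6324 bits

Ranking: A > B > C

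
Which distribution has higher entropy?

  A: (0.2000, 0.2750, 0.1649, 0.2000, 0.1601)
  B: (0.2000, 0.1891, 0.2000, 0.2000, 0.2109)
B

Both distributions are close to uniform, making this a harder comparison.

H(A) = 2.2929 bits
H(B) = 2.3211 bits

The distribution closer to uniform has higher entropy.
Answer: B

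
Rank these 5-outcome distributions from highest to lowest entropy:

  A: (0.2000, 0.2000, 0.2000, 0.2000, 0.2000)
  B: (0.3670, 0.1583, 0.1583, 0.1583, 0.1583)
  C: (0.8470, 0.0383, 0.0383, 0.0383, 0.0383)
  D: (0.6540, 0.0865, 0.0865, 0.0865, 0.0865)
A > B > D > C

Key insight: Entropy is maximized by uniform distributions and minimized by concentrated distributions.

Entropies:
  H(A) = 2.3219 bits
  H(B) = 2.2143 bits
  H(C) = 0.9233 bits
  H(D) = 1.6224 bits

Ranking: A > B > D > C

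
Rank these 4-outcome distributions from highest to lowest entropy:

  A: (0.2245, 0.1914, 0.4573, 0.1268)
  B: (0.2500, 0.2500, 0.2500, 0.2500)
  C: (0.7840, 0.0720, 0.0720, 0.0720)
B > A > C

Key insight: Entropy is maximized by uniform distributions and minimized by concentrated distributions.

- Uniform distributions have maximum entropy log₂(4) = 2.0000 bits
- The more "peaked" or concentrated a distribution, the lower its entropy

Entropies:
  H(A) = 1.8344 bits
  H(B) = 2.0000 bits
  H(C) = 1.0951 bits

Ranking: B > A > C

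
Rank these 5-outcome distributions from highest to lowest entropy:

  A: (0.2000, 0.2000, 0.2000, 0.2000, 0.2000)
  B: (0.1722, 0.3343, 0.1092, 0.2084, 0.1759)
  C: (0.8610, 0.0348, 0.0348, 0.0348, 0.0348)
A > B > C

Key insight: Entropy is maximized by uniform distributions and minimized by concentrated distributions.

- Uniform distributions have maximum entropy log₂(5) = 2.3219 bits
- The more "peaked" or concentrated a distribution, the lower its entropy

Entropies:
  H(A) = 2.3219 bits
  H(B) = 2.2270 bits
  H(C) = 0.8596 bits

Ranking: A > B > C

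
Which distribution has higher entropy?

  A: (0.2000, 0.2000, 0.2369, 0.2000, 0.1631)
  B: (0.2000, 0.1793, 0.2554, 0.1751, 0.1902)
A

Both distributions are close to uniform, making this a harder comparison.

H(A) = 2.3120 bits
H(B) = 2.3075 bits

The distribution closer to uniform has higher entropy.
Answer: A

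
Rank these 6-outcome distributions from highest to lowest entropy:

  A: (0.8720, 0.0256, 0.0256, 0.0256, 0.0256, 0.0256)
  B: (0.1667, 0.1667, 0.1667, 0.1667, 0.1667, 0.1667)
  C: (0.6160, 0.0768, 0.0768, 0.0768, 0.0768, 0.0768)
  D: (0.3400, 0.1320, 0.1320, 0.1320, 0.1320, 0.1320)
B > D > C > A

Key insight: Entropy is maximized by uniform distributions and minimized by concentrated distributions.

Entropies:
  H(A) = 0.8491 bits
  H(B) = 2.5850 bits
  H(C) = 1.8524 bits
  H(D) = 2.4573 bits

Ranking: B > D > C > A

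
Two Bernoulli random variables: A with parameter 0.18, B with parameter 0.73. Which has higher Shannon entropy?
B

For binary distributions, entropy is maximized at p=0.5 and decreases as p moves toward 0 or 1.

H(A) = H(0.18) = 0.6801 bits
H(B) = H(0.73) = 0.8415 bits

Distribution B (p=0.73) is closer to uniform (p=0.5), so it has higher entropy.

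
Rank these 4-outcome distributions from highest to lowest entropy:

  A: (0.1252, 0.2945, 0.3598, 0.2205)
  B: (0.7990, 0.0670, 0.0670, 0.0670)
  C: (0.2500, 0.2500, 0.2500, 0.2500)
C > A > B

Key insight: Entropy is maximized by uniform distributions and minimized by concentrated distributions.

- Uniform distributions have maximum entropy log₂(4) = 2.0000 bits
- The more "peaked" or concentrated a distribution, the lower its entropy

Entropies:
  H(A) = 1.9063 bits
  H(B) = 1.0425 bits
  H(C) = 2.0000 bits

Ranking: C > A > B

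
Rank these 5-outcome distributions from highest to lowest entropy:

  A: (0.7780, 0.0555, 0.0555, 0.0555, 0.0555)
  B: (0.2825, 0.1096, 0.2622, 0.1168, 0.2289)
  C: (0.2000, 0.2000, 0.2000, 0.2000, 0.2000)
C > B > A

Key insight: Entropy is maximized by uniform distributions and minimized by concentrated distributions.

- Uniform distributions have maximum entropy log₂(5) = 2.3219 bits
- The more "peaked" or concentrated a distribution, the lower its entropy

Entropies:
  H(A) = 1.2078 bits
  H(B) = 2.2199 bits
  H(C) = 2.3219 bits

Ranking: C > B > A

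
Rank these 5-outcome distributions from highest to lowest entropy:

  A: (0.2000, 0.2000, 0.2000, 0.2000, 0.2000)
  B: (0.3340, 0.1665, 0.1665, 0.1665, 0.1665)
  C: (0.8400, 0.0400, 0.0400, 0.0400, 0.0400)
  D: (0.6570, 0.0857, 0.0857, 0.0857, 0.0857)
A > B > D > C

Key insight: Entropy is maximized by uniform distributions and minimized by concentrated distributions.

Entropies:
  H(A) = 2.3219 bits
  H(B) = 2.2510 bits
  H(C) = 0.9543 bits
  H(D) = 1.6137 bits

Ranking: A > B > D > C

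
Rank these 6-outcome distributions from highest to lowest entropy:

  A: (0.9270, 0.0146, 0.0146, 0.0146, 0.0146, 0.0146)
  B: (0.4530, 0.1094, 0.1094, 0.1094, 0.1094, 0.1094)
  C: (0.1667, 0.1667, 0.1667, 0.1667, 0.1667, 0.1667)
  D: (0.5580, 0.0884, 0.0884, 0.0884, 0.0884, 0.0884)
C > B > D > A

Key insight: Entropy is maximized by uniform distributions and minimized by concentrated distributions.

Entropies:
  H(A) = 0.5465 bits
  H(B) = 2.2637 bits
  H(C) = 2.5850 bits
  H(D) = 2.0166 bits

Ranking: C > B > D > A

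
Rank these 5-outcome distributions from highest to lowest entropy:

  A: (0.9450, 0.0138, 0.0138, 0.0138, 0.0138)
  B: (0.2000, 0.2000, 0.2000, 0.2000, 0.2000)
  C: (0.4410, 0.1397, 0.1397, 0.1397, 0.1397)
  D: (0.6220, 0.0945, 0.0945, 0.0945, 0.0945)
B > C > D > A

Key insight: Entropy is maximized by uniform distributions and minimized by concentrated distributions.

Entropies:
  H(A) = 0.4173 bits
  H(B) = 2.3219 bits
  H(C) = 2.1079 bits
  H(D) = 1.7126 bits

Ranking: B > C > D > A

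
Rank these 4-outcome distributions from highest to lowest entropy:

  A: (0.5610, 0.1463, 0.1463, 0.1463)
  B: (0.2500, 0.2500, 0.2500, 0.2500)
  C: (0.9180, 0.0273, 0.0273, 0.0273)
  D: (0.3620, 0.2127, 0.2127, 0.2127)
B > D > A > C

Key insight: Entropy is maximized by uniform distributions and minimized by concentrated distributions.

Entropies:
  H(A) = 1.6850 bits
  H(B) = 2.0000 bits
  H(C) = 0.5392 bits
  H(D) = 1.9555 bits

Ranking: B > D > A > C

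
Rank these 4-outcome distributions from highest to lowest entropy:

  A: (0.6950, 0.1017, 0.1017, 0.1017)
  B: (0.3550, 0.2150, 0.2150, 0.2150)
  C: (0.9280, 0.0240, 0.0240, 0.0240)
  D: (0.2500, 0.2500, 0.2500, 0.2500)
D > B > A > C

Key insight: Entropy is maximized by uniform distributions and minimized by concentrated distributions.

Entropies:
  H(A) = 1.3707 bits
  H(B) = 1.9608 bits
  H(C) = 0.4875 bits
  H(D) = 2.0000 bits

Ranking: D > B > A > C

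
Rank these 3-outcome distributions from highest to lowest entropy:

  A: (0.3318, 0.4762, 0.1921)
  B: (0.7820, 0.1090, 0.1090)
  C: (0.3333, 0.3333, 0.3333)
C > A > B

Key insight: Entropy is maximized by uniform distributions and minimized by concentrated distributions.

- Uniform distributions have maximum entropy log₂(3) = 1.5850 bits
- The more "peaked" or concentrated a distribution, the lower its entropy

Entropies:
  H(A) = 1.4950 bits
  H(B) = 0.9745 bits
  H(C) = 1.5850 bits

Ranking: C > A > B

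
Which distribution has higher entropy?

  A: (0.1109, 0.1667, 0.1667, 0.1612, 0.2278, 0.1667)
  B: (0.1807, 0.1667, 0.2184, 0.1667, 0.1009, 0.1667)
A

Both distributions are close to uniform, making this a harder comparison.

H(A) = 2.5551 bits
H(B) = 2.5518 bits

The distribution closer to uniform has higher entropy.
Answer: A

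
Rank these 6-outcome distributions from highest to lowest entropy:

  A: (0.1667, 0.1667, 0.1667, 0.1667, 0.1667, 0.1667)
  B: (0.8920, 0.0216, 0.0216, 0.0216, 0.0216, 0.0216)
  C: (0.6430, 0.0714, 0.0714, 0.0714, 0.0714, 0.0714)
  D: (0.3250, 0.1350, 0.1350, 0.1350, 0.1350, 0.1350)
A > D > C > B

Key insight: Entropy is maximized by uniform distributions and minimized by concentrated distributions.

Entropies:
  H(A) = 2.5850 bits
  H(B) = 0.7446 bits
  H(C) = 1.7691 bits
  H(D) = 2.4770 bits

Ranking: A > D > C > B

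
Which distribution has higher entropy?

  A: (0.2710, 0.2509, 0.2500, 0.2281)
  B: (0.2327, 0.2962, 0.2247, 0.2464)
A

Both distributions are close to uniform, making this a harder comparison.

H(A) = 1.9973 bits
H(B) = 1.9914 bits

The distribution closer to uniform has higher entropy.
Answer: A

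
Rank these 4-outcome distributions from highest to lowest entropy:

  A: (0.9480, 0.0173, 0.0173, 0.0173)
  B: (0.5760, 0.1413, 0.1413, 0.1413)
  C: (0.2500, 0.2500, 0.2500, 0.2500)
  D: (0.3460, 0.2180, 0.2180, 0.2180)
C > D > B > A

Key insight: Entropy is maximized by uniform distributions and minimized by concentrated distributions.

Entropies:
  H(A) = 0.3773 bits
  H(B) = 1.6553 bits
  H(C) = 2.0000 bits
  H(D) = 1.9670 bits

Ranking: C > D > B > A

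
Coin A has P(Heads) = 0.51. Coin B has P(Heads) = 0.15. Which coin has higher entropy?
A

For binary distributions, entropy is maximized at p=0.5 and decreases as p moves toward 0 or 1.

H(A) = H(0.51) = 0.9997 bits
H(B) = H(0.15) = 0.6098 bits

Distribution A (p=0.51) is closer to uniform (p=0.5), so it has higher entropy.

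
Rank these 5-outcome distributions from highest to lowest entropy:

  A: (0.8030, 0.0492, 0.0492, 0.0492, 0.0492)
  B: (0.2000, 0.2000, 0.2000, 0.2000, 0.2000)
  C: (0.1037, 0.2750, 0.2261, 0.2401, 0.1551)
B > C > A

Key insight: Entropy is maximized by uniform distributions and minimized by concentrated distributions.

- Uniform distributions have maximum entropy log₂(5) = 2.3219 bits
- The more "peaked" or concentrated a distribution, the lower its entropy

Entropies:
  H(A) = 1.1099 bits
  H(B) = 2.3219 bits
  H(C) = 2.2474 bits

Ranking: B > C > A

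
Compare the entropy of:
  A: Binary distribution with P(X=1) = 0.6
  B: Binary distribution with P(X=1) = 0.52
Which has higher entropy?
B

For binary distributions, entropy is maximized at p=0.5 and decreases as p moves toward 0 or 1.

H(A) = H(0.6) = 0.9710 bits
H(B) = H(0.52) = 0.9988 bits

Distribution B (p=0.52) is closer to uniform (p=0.5), so it has higher entropy.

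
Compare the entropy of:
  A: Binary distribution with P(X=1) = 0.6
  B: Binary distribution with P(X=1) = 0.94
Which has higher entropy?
A

For binary distributions, entropy is maximized at p=0.5 and decreases as p moves toward 0 or 1.

H(A) = H(0.6) = 0.9710 bits
H(B) = H(0.94) = 0.3274 bits

Distribution A (p=0.6) is closer to uniform (p=0.5), so it has higher entropy.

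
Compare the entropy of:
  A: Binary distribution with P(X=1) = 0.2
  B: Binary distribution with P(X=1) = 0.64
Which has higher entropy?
B

For binary distributions, entropy is maximized at p=0.5 and decreases as p moves toward 0 or 1.

H(A) = H(0.2) = 0.7219 bits
H(B) = H(0.64) = 0.9427 bits

Distribution B (p=0.64) is closer to uniform (p=0.5), so it has higher entropy.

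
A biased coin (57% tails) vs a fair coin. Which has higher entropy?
Fair coin

The fair coin is uniform (p=0.5), maximizing binary entropy at 1 bit. The biased coin has H(0.57) ≈ 0.986 bits — its outcome is more predictable, so its entropy is lower.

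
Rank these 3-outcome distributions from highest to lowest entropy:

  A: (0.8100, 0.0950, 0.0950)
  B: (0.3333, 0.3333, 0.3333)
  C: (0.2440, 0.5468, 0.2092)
B > C > A

Key insight: Entropy is maximized by uniform distributions and minimized by concentrated distributions.

- Uniform distributions have maximum entropy log₂(3) = 1.5850 bits
- The more "peaked" or concentrated a distribution, the lower its entropy

Entropies:
  H(A) = 0.8915 bits
  H(B) = 1.5850 bits
  H(C) = 1.4449 bits

Ranking: B > C > A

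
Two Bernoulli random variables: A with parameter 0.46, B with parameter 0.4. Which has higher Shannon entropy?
A

For binary distributions, entropy is maximized at p=0.5 and decreases as p moves toward 0 or 1.

H(A) = H(0.46) = 0.9954 bits
H(B) = H(0.4) = 0.9710 bits

Distribution A (p=0.46) is closer to uniform (p=0.5), so it has higher entropy.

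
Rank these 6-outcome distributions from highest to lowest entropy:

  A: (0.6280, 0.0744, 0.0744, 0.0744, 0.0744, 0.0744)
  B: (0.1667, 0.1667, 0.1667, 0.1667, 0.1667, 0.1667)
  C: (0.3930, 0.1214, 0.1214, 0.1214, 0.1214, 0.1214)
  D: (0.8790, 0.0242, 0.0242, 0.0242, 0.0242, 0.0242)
B > C > A > D

Key insight: Entropy is maximized by uniform distributions and minimized by concentrated distributions.

Entropies:
  H(A) = 1.8160 bits
  H(B) = 2.5850 bits
  H(C) = 2.3761 bits
  H(D) = 0.8132 bits

Ranking: B > C > A > D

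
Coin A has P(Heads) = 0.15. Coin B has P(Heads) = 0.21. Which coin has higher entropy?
B

For binary distributions, entropy is maximized at p=0.5 and decreases as p moves toward 0 or 1.

H(A) = H(0.15) = 0.6098 bits
H(B) = H(0.21) = 0.7415 bits

Distribution B (p=0.21) is closer to uniform (p=0.5), so it has higher entropy.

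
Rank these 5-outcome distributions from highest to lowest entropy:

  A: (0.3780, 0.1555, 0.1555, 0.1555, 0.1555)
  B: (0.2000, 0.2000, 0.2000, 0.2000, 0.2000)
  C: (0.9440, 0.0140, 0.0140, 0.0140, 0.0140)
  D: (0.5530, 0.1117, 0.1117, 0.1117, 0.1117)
B > A > D > C

Key insight: Entropy is maximized by uniform distributions and minimized by concentrated distributions.

Entropies:
  H(A) = 2.2006 bits
  H(B) = 2.3219 bits
  H(C) = 0.4234 bits
  H(D) = 1.8859 bits

Ranking: B > A > D > C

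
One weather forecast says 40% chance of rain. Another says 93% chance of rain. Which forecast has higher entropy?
40% forecast

Treat each forecast as a Bernoulli distribution. Binary entropy is maximized at p=0.5 and falls off symmetrically toward 0 or 1. The 40% forecast is closer to 50%, so it is more uncertain. H(40%) ≈ 0.971 bits, H(93%) ≈ 0.366 bits.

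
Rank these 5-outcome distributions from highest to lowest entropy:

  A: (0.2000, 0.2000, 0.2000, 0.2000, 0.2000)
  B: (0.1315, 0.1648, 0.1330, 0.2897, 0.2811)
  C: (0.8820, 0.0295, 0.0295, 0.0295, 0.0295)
A > B > C

Key insight: Entropy is maximized by uniform distributions and minimized by concentrated distributions.

- Uniform distributions have maximum entropy log₂(5) = 2.3219 bits
- The more "peaked" or concentrated a distribution, the lower its entropy

Entropies:
  H(A) = 2.3219 bits
  H(B) = 2.2330 bits
  H(C) = 0.7596 bits

Ranking: A > B > C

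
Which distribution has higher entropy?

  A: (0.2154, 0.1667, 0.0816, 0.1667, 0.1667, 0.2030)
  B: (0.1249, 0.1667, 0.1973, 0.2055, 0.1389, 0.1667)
B

Both distributions are close to uniform, making this a harder comparison.

H(A) = 2.5316 bits
H(B) = 2.5633 bits

The distribution closer to uniform has higher entropy.
Answer: B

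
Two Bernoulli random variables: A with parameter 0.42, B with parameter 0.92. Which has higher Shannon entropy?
A

For binary distributions, entropy is maximized at p=0.5 and decreases as p moves toward 0 or 1.

H(A) = H(0.42) = 0.9815 bits
H(B) = H(0.92) = 0.4022 bits

Distribution A (p=0.42) is closer to uniform (p=0.5), so it has higher entropy.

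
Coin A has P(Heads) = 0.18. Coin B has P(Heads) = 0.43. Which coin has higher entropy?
B

For binary distributions, entropy is maximized at p=0.5 and decreases as p moves toward 0 or 1.

H(A) = H(0.18) = 0.6801 bits
H(B) = H(0.43) = 0.9858 bits

Distribution B (p=0.43) is closer to uniform (p=0.5), so it has higher entropy.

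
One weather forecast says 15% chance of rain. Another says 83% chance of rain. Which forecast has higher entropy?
83% forecast

Treat each forecast as a Bernoulli distribution. Binary entropy is maximized at p=0.5 and falls off symmetrically toward 0 or 1. The 83% forecast is closer to 50%, so it is more uncertain. H(15%) ≈ 0.610 bits, H(83%) ≈ 0.658 bits.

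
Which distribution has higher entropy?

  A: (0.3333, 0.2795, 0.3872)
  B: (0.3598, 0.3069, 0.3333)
B

Both distributions are close to uniform, making this a harder comparison.

H(A) = 1.5724 bits
H(B) = 1.5819 bits

The distribution closer to uniform has higher entropy.
Answer: B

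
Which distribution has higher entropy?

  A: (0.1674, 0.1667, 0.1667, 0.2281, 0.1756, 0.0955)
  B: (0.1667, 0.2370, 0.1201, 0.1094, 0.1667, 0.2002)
A

Both distributions are close to uniform, making this a harder comparison.

H(A) = 2.5440 bits
H(B) = 2.5350 bits

The distribution closer to uniform has higher entropy.
Answer: A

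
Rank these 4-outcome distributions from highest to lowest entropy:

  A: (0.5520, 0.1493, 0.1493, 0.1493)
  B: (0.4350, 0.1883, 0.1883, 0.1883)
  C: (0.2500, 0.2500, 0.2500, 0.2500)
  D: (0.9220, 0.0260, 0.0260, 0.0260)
C > B > A > D

Key insight: Entropy is maximized by uniform distributions and minimized by concentrated distributions.

Entropies:
  H(A) = 1.7022 bits
  H(B) = 1.8833 bits
  H(C) = 2.0000 bits
  H(D) = 0.5187 bits

Ranking: C > B > A > D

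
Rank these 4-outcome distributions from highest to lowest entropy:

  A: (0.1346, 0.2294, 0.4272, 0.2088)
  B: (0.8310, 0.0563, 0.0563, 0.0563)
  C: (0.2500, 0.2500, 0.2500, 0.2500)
C > A > B

Key insight: Entropy is maximized by uniform distributions and minimized by concentrated distributions.

- Uniform distributions have maximum entropy log₂(4) = 2.0000 bits
- The more "peaked" or concentrated a distribution, the lower its entropy

Entropies:
  H(A) = 1.8727 bits
  H(B) = 0.9233 bits
  H(C) = 2.0000 bits

Ranking: C > A > B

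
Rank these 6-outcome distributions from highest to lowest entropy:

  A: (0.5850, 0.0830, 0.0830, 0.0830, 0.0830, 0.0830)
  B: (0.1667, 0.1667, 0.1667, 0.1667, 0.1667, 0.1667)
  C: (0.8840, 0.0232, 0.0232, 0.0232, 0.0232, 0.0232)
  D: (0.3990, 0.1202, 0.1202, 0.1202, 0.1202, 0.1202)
B > D > A > C

Key insight: Entropy is maximized by uniform distributions and minimized by concentrated distributions.

Entropies:
  H(A) = 1.9427 bits
  H(B) = 2.5850 bits
  H(C) = 0.7871 bits
  H(D) = 2.3658 bits

Ranking: B > D > A > C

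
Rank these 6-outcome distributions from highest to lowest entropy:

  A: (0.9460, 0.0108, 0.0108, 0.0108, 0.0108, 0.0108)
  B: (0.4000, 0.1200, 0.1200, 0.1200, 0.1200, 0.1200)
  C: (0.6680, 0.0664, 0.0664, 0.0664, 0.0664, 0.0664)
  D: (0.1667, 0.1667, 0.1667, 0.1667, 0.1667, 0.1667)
D > B > C > A

Key insight: Entropy is maximized by uniform distributions and minimized by concentrated distributions.

Entropies:
  H(A) = 0.4285 bits
  H(B) = 2.3641 bits
  H(C) = 1.6878 bits
  H(D) = 2.5850 bits

Ranking: D > B > C > A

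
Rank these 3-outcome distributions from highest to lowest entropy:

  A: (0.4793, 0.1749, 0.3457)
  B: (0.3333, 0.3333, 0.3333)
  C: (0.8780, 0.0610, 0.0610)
B > A > C

Key insight: Entropy is maximized by uniform distributions and minimized by concentrated distributions.

- Uniform distributions have maximum entropy log₂(3) = 1.5850 bits
- The more "peaked" or concentrated a distribution, the lower its entropy

Entropies:
  H(A) = 1.4782 bits
  H(B) = 1.5850 bits
  H(C) = 0.6571 bits

Ranking: B > A > C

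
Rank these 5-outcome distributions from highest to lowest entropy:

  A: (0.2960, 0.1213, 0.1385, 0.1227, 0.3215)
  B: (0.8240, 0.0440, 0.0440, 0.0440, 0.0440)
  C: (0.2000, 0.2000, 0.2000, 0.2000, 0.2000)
C > A > B

Key insight: Entropy is maximized by uniform distributions and minimized by concentrated distributions.

- Uniform distributions have maximum entropy log₂(5) = 2.3219 bits
- The more "peaked" or concentrated a distribution, the lower its entropy

Entropies:
  H(A) = 2.1817 bits
  H(B) = 1.0232 bits
  H(C) = 2.3219 bits

Ranking: C > A > B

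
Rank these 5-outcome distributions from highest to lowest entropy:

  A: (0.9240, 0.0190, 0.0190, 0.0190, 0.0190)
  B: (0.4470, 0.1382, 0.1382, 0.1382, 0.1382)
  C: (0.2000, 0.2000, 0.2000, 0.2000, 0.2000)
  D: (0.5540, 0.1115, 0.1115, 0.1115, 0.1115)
C > B > D > A

Key insight: Entropy is maximized by uniform distributions and minimized by concentrated distributions.

Entropies:
  H(A) = 0.5399 bits
  H(B) = 2.0979 bits
  H(C) = 2.3219 bits
  H(D) = 1.8836 bits

Ranking: C > B > D > A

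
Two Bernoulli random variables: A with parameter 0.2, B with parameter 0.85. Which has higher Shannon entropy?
A

For binary distributions, entropy is maximized at p=0.5 and decreases as p moves toward 0 or 1.

H(A) = H(0.2) = 0.7219 bits
H(B) = H(0.85) = 0.6098 bits

Distribution A (p=0.2) is closer to uniform (p=0.5), so it has higher entropy.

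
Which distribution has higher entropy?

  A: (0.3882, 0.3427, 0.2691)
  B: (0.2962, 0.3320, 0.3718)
B

Both distributions are close to uniform, making this a harder comparison.

H(A) = 1.5690 bits
H(B) = 1.5788 bits

The distribution closer to uniform has higher entropy.
Answer: B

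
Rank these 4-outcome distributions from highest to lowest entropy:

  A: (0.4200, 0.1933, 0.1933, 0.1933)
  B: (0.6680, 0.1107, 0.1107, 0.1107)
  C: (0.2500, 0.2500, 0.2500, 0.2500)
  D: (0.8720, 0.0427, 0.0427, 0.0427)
C > A > B > D

Key insight: Entropy is maximized by uniform distributions and minimized by concentrated distributions.

Entropies:
  H(A) = 1.9007 bits
  H(B) = 1.4432 bits
  H(C) = 2.0000 bits
  H(D) = 0.7548 bits

Ranking: C > A > B > D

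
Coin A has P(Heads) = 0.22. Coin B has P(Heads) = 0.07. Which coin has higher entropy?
A

For binary distributions, entropy is maximized at p=0.5 and decreases as p moves toward 0 or 1.

H(A) = H(0.22) = 0.7602 bits
H(B) = H(0.07) = 0.3659 bits

Distribution A (p=0.22) is closer to uniform (p=0.5), so it has higher entropy.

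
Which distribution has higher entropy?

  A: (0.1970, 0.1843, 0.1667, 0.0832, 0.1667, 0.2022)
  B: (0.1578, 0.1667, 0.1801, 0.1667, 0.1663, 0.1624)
B

Both distributions are close to uniform, making this a harder comparison.

H(A) = 2.5377 bits
H(B) = 2.5838 bits

The distribution closer to uniform has higher entropy.
Answer: B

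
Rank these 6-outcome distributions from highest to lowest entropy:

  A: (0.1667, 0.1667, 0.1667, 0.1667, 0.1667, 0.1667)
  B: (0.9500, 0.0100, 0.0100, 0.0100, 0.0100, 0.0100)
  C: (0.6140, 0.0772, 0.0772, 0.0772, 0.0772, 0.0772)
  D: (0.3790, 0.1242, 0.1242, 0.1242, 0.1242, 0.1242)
A > D > C > B

Key insight: Entropy is maximized by uniform distributions and minimized by concentrated distributions.

Entropies:
  H(A) = 2.5850 bits
  H(B) = 0.4025 bits
  H(C) = 1.8584 bits
  H(D) = 2.3993 bits

Ranking: A > D > C > B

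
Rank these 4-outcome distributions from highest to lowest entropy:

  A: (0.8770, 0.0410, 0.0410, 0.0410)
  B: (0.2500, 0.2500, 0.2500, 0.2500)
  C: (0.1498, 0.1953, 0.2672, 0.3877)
B > C > A

Key insight: Entropy is maximized by uniform distributions and minimized by concentrated distributions.

- Uniform distributions have maximum entropy log₂(4) = 2.0000 bits
- The more "peaked" or concentrated a distribution, the lower its entropy

Entropies:
  H(A) = 0.7329 bits
  H(B) = 2.0000 bits
  H(C) = 1.9092 bits

Ranking: B > C > A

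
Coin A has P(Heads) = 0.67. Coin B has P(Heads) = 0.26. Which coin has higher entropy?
A

For binary distributions, entropy is maximized at p=0.5 and decreases as p moves toward 0 or 1.

H(A) = H(0.67) = 0.9149 bits
H(B) = H(0.26) = 0.8267 bits

Distribution A (p=0.67) is closer to uniform (p=0.5), so it has higher entropy.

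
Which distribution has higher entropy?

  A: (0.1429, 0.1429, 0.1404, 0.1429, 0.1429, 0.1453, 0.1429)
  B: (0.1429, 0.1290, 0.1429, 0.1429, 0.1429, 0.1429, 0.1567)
A

Both distributions are close to uniform, making this a harder comparison.

H(A) = 2.8073 bits
H(B) = 2.8054 bits

The distribution closer to uniform has higher entropy.
Answer: A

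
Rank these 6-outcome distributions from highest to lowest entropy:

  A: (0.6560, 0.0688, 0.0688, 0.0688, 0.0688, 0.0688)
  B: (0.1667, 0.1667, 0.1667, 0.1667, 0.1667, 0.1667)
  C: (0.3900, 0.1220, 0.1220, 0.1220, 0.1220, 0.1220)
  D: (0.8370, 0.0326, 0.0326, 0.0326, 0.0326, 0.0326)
B > C > A > D

Key insight: Entropy is maximized by uniform distributions and minimized by concentrated distributions.

Entropies:
  H(A) = 1.7273 bits
  H(B) = 2.5850 bits
  H(C) = 2.3812 bits
  H(D) = 1.0199 bits

Ranking: B > C > A > D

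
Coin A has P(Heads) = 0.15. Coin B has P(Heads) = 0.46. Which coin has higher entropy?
B

For binary distributions, entropy is maximized at p=0.5 and decreases as p moves toward 0 or 1.

H(A) = H(0.15) = 0.6098 bits
H(B) = H(0.46) = 0.9954 bits

Distribution B (p=0.46) is closer to uniform (p=0.5), so it has higher entropy.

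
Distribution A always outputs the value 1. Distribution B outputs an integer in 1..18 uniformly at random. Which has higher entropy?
B

A is deterministic, so H(A) = 0. B is uniform over 18 outcomes, so H(B) = log₂(18) = 4.170 bits. Any distribution with genuine randomness has higher entropy than a deterministic one.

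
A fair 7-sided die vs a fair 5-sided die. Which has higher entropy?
7-sided die

Both are uniform distributions; for uniform over n outcomes, H = log₂(n). H(7-sided) = log₂(7) = 2.807 bits and H(5-sided) = log₂(5) = 2.322 bits. More outcomes in a uniform distribution means higher entropy.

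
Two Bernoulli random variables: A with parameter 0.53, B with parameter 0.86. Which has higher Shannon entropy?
A

For binary distributions, entropy is maximized at p=0.5 and decreases as p moves toward 0 or 1.

H(A) = H(0.53) = 0.9974 bits
H(B) = H(0.86) = 0.5842 bits

Distribution A (p=0.53) is closer to uniform (p=0.5), so it has higher entropy.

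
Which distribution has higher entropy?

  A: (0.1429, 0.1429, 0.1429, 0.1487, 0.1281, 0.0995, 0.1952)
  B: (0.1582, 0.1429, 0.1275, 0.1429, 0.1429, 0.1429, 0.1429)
B

Both distributions are close to uniform, making this a harder comparison.

H(A) = 2.7830 bits
H(B) = 2.8050 bits

The distribution closer to uniform has higher entropy.
Answer: B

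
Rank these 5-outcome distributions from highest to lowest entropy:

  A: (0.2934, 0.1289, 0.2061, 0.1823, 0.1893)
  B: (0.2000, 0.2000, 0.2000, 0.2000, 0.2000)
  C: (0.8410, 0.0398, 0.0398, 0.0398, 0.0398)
B > A > C

Key insight: Entropy is maximized by uniform distributions and minimized by concentrated distributions.

- Uniform distributions have maximum entropy log₂(5) = 2.3219 bits
- The more "peaked" or concentrated a distribution, the lower its entropy

Entropies:
  H(A) = 2.2719 bits
  H(B) = 2.3219 bits
  H(C) = 0.9499 bits

Ranking: B > A > C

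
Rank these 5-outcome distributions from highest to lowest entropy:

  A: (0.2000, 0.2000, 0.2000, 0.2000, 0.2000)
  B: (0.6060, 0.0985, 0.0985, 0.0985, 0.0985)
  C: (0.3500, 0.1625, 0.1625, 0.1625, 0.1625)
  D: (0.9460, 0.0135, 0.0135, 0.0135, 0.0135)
A > C > B > D

Key insight: Entropy is maximized by uniform distributions and minimized by concentrated distributions.

Entropies:
  H(A) = 2.3219 bits
  H(B) = 1.7553 bits
  H(C) = 2.2341 bits
  H(D) = 0.4112 bits

Ranking: A > C > B > D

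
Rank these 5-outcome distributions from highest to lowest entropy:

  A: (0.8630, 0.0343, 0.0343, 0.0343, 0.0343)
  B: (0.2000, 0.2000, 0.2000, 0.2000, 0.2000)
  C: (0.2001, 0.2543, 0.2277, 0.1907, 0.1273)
B > C > A

Key insight: Entropy is maximized by uniform distributions and minimized by concentrated distributions.

- Uniform distributions have maximum entropy log₂(5) = 2.3219 bits
- The more "peaked" or concentrated a distribution, the lower its entropy

Entropies:
  H(A) = 0.8503 bits
  H(B) = 2.3219 bits
  H(C) = 2.2872 bits

Ranking: B > C > A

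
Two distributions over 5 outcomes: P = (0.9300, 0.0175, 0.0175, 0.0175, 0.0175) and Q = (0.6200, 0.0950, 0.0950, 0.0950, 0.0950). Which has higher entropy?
Q

P is highly concentrated on one outcome (93%), making it nearly deterministic. Q spreads its mass more evenly (max 62%). The more spread-out distribution has higher entropy: H(P) ≈ 0.506 bits, H(Q) ≈ 1.718 bits.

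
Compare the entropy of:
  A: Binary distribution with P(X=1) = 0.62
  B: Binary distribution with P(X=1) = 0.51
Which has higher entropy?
B

For binary distributions, entropy is maximized at p=0.5 and decreases as p moves toward 0 or 1.

H(A) = H(0.62) = 0.9580 bits
H(B) = H(0.51) = 0.9997 bits

Distribution B (p=0.51) is closer to uniform (p=0.5), so it has higher entropy.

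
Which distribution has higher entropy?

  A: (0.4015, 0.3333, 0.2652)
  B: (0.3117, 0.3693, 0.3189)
B

Both distributions are close to uniform, making this a harder comparison.

H(A) = 1.5647 bits
H(B) = 1.5808 bits

The distribution closer to uniform has higher entropy.
Answer: B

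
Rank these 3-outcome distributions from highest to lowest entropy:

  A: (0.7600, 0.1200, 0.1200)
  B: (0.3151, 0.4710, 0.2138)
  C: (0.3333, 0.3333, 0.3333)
C > B > A

Key insight: Entropy is maximized by uniform distributions and minimized by concentrated distributions.

- Uniform distributions have maximum entropy log₂(3) = 1.5850 bits
- The more "peaked" or concentrated a distribution, the lower its entropy

Entropies:
  H(A) = 1.0350 bits
  H(B) = 1.5125 bits
  H(C) = 1.5850 bits

Ranking: C > B > A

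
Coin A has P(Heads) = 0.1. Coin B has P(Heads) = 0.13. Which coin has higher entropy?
B

For binary distributions, entropy is maximized at p=0.5 and decreases as p moves toward 0 or 1.

H(A) = H(0.1) = 0.4690 bits
H(B) = H(0.13) = 0.5574 bits

Distribution B (p=0.13) is closer to uniform (p=0.5), so it has higher entropy.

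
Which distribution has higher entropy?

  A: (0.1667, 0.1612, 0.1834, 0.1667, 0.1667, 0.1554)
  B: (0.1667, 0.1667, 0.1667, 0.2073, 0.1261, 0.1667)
A

Both distributions are close to uniform, making this a harder comparison.

H(A) = 2.5831 bits
H(B) = 2.5705 bits

The distribution closer to uniform has higher entropy.
Answer: A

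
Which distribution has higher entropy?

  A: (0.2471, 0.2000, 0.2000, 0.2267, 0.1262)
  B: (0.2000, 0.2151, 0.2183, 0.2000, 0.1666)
B

Both distributions are close to uniform, making this a harder comparison.

H(A) = 2.2894 bits
H(B) = 2.3157 bits

The distribution closer to uniform has higher entropy.
Answer: B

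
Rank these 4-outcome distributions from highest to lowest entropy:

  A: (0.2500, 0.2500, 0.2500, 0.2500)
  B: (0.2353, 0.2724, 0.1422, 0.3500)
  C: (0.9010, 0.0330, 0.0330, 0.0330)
A > B > C

Key insight: Entropy is maximized by uniform distributions and minimized by concentrated distributions.

- Uniform distributions have maximum entropy log₂(4) = 2.0000 bits
- The more "peaked" or concentrated a distribution, the lower its entropy

Entropies:
  H(A) = 2.0000 bits
  H(B) = 1.9326 bits
  H(C) = 0.6227 bits

Ranking: A > B > C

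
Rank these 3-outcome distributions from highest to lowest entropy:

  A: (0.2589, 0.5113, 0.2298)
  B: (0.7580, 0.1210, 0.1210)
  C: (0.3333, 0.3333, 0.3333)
C > A > B

Key insight: Entropy is maximized by uniform distributions and minimized by concentrated distributions.

- Uniform distributions have maximum entropy log₂(3) = 1.5850 bits
- The more "peaked" or concentrated a distribution, the lower its entropy

Entropies:
  H(A) = 1.4871 bits
  H(B) = 1.0404 bits
  H(C) = 1.5850 bits

Ranking: C > A > B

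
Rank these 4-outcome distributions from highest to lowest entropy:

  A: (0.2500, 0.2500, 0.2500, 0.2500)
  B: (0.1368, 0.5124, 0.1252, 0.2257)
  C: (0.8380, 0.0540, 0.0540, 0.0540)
A > B > C

Key insight: Entropy is maximized by uniform distributions and minimized by concentrated distributions.

- Uniform distributions have maximum entropy log₂(4) = 2.0000 bits
- The more "peaked" or concentrated a distribution, the lower its entropy

Entropies:
  H(A) = 2.0000 bits
  H(B) = 1.7468 bits
  H(C) = 0.8958 bits

Ranking: A > B > C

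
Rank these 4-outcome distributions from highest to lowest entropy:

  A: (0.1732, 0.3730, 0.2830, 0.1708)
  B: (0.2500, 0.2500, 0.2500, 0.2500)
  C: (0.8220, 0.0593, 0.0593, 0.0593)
B > A > C

Key insight: Entropy is maximized by uniform distributions and minimized by concentrated distributions.

- Uniform distributions have maximum entropy log₂(4) = 2.0000 bits
- The more "peaked" or concentrated a distribution, the lower its entropy

Entropies:
  H(A) = 1.9196 bits
  H(B) = 2.0000 bits
  H(C) = 0.9578 bits

Ranking: B > A > C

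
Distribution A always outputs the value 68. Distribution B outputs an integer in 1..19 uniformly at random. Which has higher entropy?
B

A is deterministic, so H(A) = 0. B is uniform over 19 outcomes, so H(B) = log₂(19) = 4.248 bits. Any distribution with genuine randomness has higher entropy than a deterministic one.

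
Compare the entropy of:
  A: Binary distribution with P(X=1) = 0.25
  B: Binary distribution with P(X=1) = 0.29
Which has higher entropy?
B

For binary distributions, entropy is maximized at p=0.5 and decreases as p moves toward 0 or 1.

H(A) = H(0.25) = 0.8113 bits
H(B) = H(0.29) = 0.8687 bits

Distribution B (p=0.29) is closer to uniform (p=0.5), so it has higher entropy.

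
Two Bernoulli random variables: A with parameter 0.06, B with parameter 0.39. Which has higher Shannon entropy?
B

For binary distributions, entropy is maximized at p=0.5 and decreases as p moves toward 0 or 1.

H(A) = H(0.06) = 0.3274 bits
H(B) = H(0.39) = 0.9648 bits

Distribution B (p=0.39) is closer to uniform (p=0.5), so it has higher entropy.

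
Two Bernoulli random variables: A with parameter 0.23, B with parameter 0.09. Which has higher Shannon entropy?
A

For binary distributions, entropy is maximized at p=0.5 and decreases as p moves toward 0 or 1.

H(A) = H(0.23) = 0.7780 bits
H(B) = H(0.09) = 0.4365 bits

Distribution A (p=0.23) is closer to uniform (p=0.5), so it has higher entropy.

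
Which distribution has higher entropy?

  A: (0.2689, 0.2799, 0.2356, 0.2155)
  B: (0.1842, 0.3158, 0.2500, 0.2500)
A

Both distributions are close to uniform, making this a harder comparison.

H(A) = 1.9923 bits
H(B) = 1.9747 bits

The distribution closer to uniform has higher entropy.
Answer: A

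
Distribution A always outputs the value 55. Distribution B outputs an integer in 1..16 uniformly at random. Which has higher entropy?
B

A is deterministic, so H(A) = 0. B is uniform over 16 outcomes, so H(B) = log₂(16) = 4.000 bits. Any distribution with genuine randomness has higher entropy than a deterministic one.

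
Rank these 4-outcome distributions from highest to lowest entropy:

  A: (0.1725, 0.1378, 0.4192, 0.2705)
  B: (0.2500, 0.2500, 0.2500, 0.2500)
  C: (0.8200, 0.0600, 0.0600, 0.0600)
B > A > C

Key insight: Entropy is maximized by uniform distributions and minimized by concentrated distributions.

- Uniform distributions have maximum entropy log₂(4) = 2.0000 bits
- The more "peaked" or concentrated a distribution, the lower its entropy

Entropies:
  H(A) = 1.8674 bits
  H(B) = 2.0000 bits
  H(C) = 0.9654 bits

Ranking: B > A > C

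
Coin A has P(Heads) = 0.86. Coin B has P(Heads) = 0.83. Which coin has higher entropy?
B

For binary distributions, entropy is maximized at p=0.5 and decreases as p moves toward 0 or 1.

H(A) = H(0.86) = 0.5842 bits
H(B) = H(0.83) = 0.6577 bits

Distribution B (p=0.83) is closer to uniform (p=0.5), so it has higher entropy.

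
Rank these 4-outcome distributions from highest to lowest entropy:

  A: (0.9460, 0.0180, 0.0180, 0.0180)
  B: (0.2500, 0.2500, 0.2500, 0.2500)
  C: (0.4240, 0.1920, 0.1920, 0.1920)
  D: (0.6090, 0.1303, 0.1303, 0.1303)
B > C > D > A

Key insight: Entropy is maximized by uniform distributions and minimized by concentrated distributions.

Entropies:
  H(A) = 0.3887 bits
  H(B) = 2.0000 bits
  H(C) = 1.8962 bits
  H(D) = 1.5852 bits

Ranking: B > C > D > A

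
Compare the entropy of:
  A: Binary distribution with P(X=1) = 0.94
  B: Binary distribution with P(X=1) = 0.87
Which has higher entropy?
B

For binary distributions, entropy is maximized at p=0.5 and decreases as p moves toward 0 or 1.

H(A) = H(0.94) = 0.3274 bits
H(B) = H(0.87) = 0.5574 bits

Distribution B (p=0.87) is closer to uniform (p=0.5), so it has higher entropy.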